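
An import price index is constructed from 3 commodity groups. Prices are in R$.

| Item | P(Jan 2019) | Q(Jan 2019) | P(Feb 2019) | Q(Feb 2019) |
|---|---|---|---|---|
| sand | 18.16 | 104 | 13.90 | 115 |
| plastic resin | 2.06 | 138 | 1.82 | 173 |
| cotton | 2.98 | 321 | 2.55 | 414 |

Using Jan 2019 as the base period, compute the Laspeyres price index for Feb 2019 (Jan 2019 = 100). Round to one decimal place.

80.4

Laspeyres price index uses base-period quantities as weights.
ΣP(Feb 2019)·Q(Jan 2019) = 13.90×104 + 1.82×138 + 2.55×321 = 1445.6 + 251.16 + 818.55 = 2515.31
ΣP(Jan 2019)·Q(Jan 2019) = 18.16×104 + 2.06×138 + 2.98×321 = 1888.64 + 284.28 + 956.58 = 3129.5
Index = 2515.31 / 3129.5 × 100 = 80.3742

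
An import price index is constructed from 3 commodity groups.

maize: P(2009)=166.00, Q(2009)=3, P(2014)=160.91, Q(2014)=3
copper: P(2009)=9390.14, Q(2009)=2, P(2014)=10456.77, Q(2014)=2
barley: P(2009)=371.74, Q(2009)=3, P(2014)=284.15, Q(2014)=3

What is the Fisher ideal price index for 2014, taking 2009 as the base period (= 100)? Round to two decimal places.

Laspeyres component (base-period weights):
ΣP(2014)Q(2009) = 160.91×3 + 10456.77×2 + 284.15×3 = 482.73 + 20913.54 + 852.45 = 22248.72
ΣP(2009)Q(2009) = 166.00×3 + 9390.14×2 + 371.74×3 = 498 + 18780.28 + 1115.22 = 20393.5
L = 22248.72 / 20393.5 × 100 = 109.0971
Paasche component (current-period weights):
ΣP(2014)Q(2014) = 160.91×3 + 10456.77×2 + 284.15×3 = 482.73 + 20913.54 + 852.45 = 22248.72
ΣP(2009)Q(2014) = 166.00×3 + 9390.14×2 + 371.74×3 = 498 + 18780.28 + 1115.22 = 20393.5
P = 22248.72 / 20393.5 × 100 = 109.0971
Fisher = √(L × P) = √(109.0971 × 109.0971) = 109.0971

109.10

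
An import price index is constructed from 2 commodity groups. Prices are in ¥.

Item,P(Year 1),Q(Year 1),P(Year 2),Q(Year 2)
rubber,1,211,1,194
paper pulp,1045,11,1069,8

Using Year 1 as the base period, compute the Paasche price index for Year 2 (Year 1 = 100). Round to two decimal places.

102.24

Paasche price index uses current-period quantities as weights.
ΣP(Year 2)·Q(Year 2) = 1×194 + 1069×8 = 194 + 8552 = 8746
ΣP(Year 1)·Q(Year 2) = 1×194 + 1045×8 = 194 + 8360 = 8554
Index = 8746 / 8554 × 100 = 102.2446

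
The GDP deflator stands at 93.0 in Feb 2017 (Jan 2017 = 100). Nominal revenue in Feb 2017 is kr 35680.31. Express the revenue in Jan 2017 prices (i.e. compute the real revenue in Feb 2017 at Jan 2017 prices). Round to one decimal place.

38365.9

Real = Nominal ÷ (Index/100) = 35680.31 ÷ (93.0/100)
     = 35680.31 ÷ 0.930 = 38365.9247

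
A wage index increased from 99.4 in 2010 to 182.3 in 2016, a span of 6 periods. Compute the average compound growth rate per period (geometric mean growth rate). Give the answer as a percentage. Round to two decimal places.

Growth factor = (182.3/99.4)^(1/6) = (1.834004)^(1/6) = 1.106369
Growth rate = 1.106369 − 1 = 0.106369 = 10.6369%

10.64%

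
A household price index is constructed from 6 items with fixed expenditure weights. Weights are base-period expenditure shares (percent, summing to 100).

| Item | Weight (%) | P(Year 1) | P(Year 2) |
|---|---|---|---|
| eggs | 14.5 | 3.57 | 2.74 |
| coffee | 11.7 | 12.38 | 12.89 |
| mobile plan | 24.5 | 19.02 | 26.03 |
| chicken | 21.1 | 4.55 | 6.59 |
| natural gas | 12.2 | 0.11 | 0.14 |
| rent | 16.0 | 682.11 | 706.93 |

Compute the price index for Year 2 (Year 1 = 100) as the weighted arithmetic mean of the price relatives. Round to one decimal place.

eggs: 14.5 × (2.74/3.57) = 14.5 × 0.767507 = 11.1289
coffee: 11.7 × (12.89/12.38) = 11.7 × 1.041195 = 12.1820
mobile plan: 24.5 × (26.03/19.02) = 24.5 × 1.368559 = 33.5297
chicken: 21.1 × (6.59/4.55) = 21.1 × 1.448352 = 30.5602
natural gas: 12.2 × (0.14/0.11) = 12.2 × 1.272727 = 15.5273
rent: 16.0 × (706.93/682.11) = 16.0 × 1.036387 = 16.5822
Index = Σ wᵢ·(p₁ᵢ/p₀ᵢ) = 11.1289 + 12.1820 + 33.5297 + 30.5602 + 15.5273 + 16.5822 = 119.5102

119.5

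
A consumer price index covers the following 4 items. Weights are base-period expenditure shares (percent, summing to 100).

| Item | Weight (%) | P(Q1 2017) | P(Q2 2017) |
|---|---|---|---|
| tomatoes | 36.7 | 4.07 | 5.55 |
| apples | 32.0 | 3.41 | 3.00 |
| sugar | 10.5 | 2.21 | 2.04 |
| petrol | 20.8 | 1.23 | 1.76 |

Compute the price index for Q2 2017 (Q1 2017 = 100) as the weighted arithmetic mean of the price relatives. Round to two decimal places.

tomatoes: 36.7 × (5.55/4.07) = 36.7 × 1.363636 = 50.0455
apples: 32.0 × (3.00/3.41) = 32.0 × 0.879765 = 28.1525
sugar: 10.5 × (2.04/2.21) = 10.5 × 0.923077 = 9.6923
petrol: 20.8 × (1.76/1.23) = 20.8 × 1.430894 = 29.7626
Index = Σ wᵢ·(p₁ᵢ/p₀ᵢ) = 50.0455 + 28.1525 + 9.6923 + 29.7626 = 117.6529

117.65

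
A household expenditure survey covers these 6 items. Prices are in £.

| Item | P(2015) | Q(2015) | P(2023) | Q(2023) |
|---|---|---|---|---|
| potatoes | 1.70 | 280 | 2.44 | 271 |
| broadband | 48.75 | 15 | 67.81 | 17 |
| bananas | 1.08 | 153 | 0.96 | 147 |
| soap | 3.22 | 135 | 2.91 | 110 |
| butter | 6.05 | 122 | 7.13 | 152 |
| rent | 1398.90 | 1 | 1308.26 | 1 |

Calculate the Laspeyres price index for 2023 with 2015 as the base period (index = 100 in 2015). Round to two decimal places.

112.02

Laspeyres price index uses base-period quantities as weights.
ΣP(2023)·Q(2015) = 2.44×280 + 67.81×15 + 0.96×153 + 2.91×135 + 7.13×122 + 1308.26×1 = 683.2 + 1017.15 + 146.88 + 392.85 + 869.86 + 1308.26 = 4418.2
ΣP(2015)·Q(2015) = 1.70×280 + 48.75×15 + 1.08×153 + 3.22×135 + 6.05×122 + 1398.90×1 = 476 + 731.25 + 165.24 + 434.7 + 738.1 + 1398.9 = 3944.19
Index = 4418.2 / 3944.19 × 100 = 112.0179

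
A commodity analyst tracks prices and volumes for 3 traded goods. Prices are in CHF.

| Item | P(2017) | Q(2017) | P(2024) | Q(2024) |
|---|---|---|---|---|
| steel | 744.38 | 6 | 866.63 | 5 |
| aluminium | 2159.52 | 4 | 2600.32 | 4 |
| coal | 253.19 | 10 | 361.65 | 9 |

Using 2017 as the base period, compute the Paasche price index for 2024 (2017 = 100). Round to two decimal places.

122.89

Paasche price index uses current-period quantities as weights.
ΣP(2024)·Q(2024) = 866.63×5 + 2600.32×4 + 361.65×9 = 4333.15 + 10401.28 + 3254.85 = 17989.28
ΣP(2017)·Q(2024) = 744.38×5 + 2159.52×4 + 253.19×9 = 3721.9 + 8638.08 + 2278.71 = 14638.69
Index = 17989.28 / 14638.69 × 100 = 122.8886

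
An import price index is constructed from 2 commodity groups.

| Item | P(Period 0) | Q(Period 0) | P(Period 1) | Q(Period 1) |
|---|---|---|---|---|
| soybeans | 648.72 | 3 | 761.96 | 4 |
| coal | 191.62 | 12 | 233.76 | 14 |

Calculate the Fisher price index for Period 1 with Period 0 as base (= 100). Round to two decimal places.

Laspeyres component (base-period weights):
ΣP(Period 1)Q(Period 0) = 761.96×3 + 233.76×12 = 2285.88 + 2805.12 = 5091
ΣP(Period 0)Q(Period 0) = 648.72×3 + 191.62×12 = 1946.16 + 2299.44 = 4245.6
L = 5091 / 4245.6 × 100 = 119.9124
Paasche component (current-period weights):
ΣP(Period 1)Q(Period 1) = 761.96×4 + 233.76×14 = 3047.84 + 3272.64 = 6320.48
ΣP(Period 0)Q(Period 1) = 648.72×4 + 191.62×14 = 2594.88 + 2682.68 = 5277.56
P = 6320.48 / 5277.56 × 100 = 119.7614
Fisher = √(L × P) = √(119.9124 × 119.7614) = 119.8369

119.84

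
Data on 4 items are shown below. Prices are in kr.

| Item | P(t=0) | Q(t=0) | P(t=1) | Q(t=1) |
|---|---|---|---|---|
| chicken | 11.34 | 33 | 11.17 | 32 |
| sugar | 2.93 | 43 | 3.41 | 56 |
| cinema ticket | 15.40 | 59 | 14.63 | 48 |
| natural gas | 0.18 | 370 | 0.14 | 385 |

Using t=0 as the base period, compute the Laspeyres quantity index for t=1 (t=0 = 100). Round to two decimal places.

Laspeyres quantity index uses base-period prices as weights.
ΣP(t=0)·Q(t=1) = 11.34×32 + 2.93×56 + 15.40×48 + 0.18×385 = 362.88 + 164.08 + 739.2 + 69.3 = 1335.46
ΣP(t=0)·Q(t=0) = 11.34×33 + 2.93×43 + 15.40×59 + 0.18×370 = 374.22 + 125.99 + 908.6 + 66.6 = 1475.41
Index = 1335.46 / 1475.41 × 100 = 90.5145

90.51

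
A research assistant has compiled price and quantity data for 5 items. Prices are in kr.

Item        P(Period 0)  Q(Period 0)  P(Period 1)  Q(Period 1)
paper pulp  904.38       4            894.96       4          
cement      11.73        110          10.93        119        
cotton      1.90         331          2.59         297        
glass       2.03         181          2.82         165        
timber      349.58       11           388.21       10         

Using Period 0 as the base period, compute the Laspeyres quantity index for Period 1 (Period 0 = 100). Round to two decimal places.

Laspeyres quantity index uses base-period prices as weights.
ΣP(Period 0)·Q(Period 1) = 904.38×4 + 11.73×119 + 1.90×297 + 2.03×165 + 349.58×10 = 3617.52 + 1395.87 + 564.3 + 334.95 + 3495.8 = 9408.44
ΣP(Period 0)·Q(Period 0) = 904.38×4 + 11.73×110 + 1.90×331 + 2.03×181 + 349.58×11 = 3617.52 + 1290.3 + 628.9 + 367.43 + 3845.38 = 9749.53
Index = 9408.44 / 9749.53 × 100 = 96.5015

96.50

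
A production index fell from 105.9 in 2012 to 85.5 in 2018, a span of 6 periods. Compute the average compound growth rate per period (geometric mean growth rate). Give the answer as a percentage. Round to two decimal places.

-3.50%

Growth factor = (85.5/105.9)^(1/6) = (0.807365)^(1/6) = 0.964965
Growth rate = 0.964965 − 1 = -0.035035 = -3.5035%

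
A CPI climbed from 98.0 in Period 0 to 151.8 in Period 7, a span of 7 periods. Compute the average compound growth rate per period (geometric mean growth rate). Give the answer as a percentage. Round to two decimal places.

6.45%

Growth factor = (151.8/98.0)^(1/7) = (1.548980)^(1/7) = 1.064509
Growth rate = 1.064509 − 1 = 0.064509 = 6.4509%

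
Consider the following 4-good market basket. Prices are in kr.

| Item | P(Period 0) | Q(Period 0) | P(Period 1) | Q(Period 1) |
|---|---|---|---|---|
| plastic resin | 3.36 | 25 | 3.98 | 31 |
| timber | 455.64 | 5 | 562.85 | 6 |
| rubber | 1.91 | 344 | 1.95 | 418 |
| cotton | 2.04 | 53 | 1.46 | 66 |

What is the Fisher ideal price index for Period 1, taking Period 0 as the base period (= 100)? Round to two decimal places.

117.04

Laspeyres component (base-period weights):
ΣP(Period 1)Q(Period 0) = 3.98×25 + 562.85×5 + 1.95×344 + 1.46×53 = 99.5 + 2814.25 + 670.8 + 77.38 = 3661.93
ΣP(Period 0)Q(Period 0) = 3.36×25 + 455.64×5 + 1.91×344 + 2.04×53 = 84 + 2278.2 + 657.04 + 108.12 = 3127.36
L = 3661.93 / 3127.36 × 100 = 117.0933
Paasche component (current-period weights):
ΣP(Period 1)Q(Period 1) = 3.98×31 + 562.85×6 + 1.95×418 + 1.46×66 = 123.38 + 3377.1 + 815.1 + 96.36 = 4411.94
ΣP(Period 0)Q(Period 1) = 3.36×31 + 455.64×6 + 1.91×418 + 2.04×66 = 104.16 + 2733.84 + 798.38 + 134.64 = 3771.02
P = 4411.94 / 3771.02 × 100 = 116.9959
Fisher = √(L × P) = √(117.0933 × 116.9959) = 117.0446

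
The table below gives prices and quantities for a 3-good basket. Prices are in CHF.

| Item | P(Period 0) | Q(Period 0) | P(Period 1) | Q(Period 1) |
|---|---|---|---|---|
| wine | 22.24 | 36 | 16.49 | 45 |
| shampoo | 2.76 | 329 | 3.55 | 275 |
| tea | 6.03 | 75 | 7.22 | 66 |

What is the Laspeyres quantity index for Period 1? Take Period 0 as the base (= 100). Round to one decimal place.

Laspeyres quantity index uses base-period prices as weights.
ΣP(Period 0)·Q(Period 1) = 22.24×45 + 2.76×275 + 6.03×66 = 1000.8 + 759 + 397.98 = 2157.78
ΣP(Period 0)·Q(Period 0) = 22.24×36 + 2.76×329 + 6.03×75 = 800.64 + 908.04 + 452.25 = 2160.93
Index = 2157.78 / 2160.93 × 100 = 99.8542

99.9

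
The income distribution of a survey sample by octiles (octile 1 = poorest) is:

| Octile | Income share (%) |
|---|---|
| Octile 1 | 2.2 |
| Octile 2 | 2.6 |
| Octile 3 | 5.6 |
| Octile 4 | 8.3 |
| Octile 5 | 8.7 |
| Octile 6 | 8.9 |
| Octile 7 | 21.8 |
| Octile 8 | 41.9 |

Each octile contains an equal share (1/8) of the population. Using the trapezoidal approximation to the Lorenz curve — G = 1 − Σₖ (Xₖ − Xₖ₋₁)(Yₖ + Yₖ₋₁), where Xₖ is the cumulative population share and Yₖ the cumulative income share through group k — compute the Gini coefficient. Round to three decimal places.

0.480

Cumulative income shares Yₖ: 0.0220, 0.0480, 0.1040, 0.1870, 0.2740, 0.3630, 0.5810, 1.0000
Σ (Xₖ−Xₖ₋₁)(Yₖ+Yₖ₋₁) = (1/8)(0.0220+0.0000) + (1/8)(0.0480+0.0220) + (1/8)(0.1040+0.0480) + (1/8)(0.1870+0.1040) + (1/8)(0.2740+0.1870) + (1/8)(0.3630+0.2740) + (1/8)(0.5810+0.3630) + (1/8)(1.0000+0.5810)
  = 0.0028 + 0.0088 + 0.0190 + 0.0364 + 0.0576 + 0.0796 + 0.1180 + 0.1976 = 0.5198
G = 1 − 0.5198 = 0.4802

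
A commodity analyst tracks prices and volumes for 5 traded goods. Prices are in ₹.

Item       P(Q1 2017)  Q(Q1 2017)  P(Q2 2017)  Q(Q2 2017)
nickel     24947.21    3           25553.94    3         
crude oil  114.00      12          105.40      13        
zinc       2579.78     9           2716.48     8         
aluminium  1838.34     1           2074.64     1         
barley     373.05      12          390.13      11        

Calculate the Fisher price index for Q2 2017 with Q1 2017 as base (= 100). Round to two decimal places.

Laspeyres component (base-period weights):
ΣP(Q2 2017)Q(Q1 2017) = 25553.94×3 + 105.40×12 + 2716.48×9 + 2074.64×1 + 390.13×12 = 76661.82 + 1264.8 + 24448.32 + 2074.64 + 4681.56 = 109131.14
ΣP(Q1 2017)Q(Q1 2017) = 24947.21×3 + 114.00×12 + 2579.78×9 + 1838.34×1 + 373.05×12 = 74841.63 + 1368 + 23218.02 + 1838.34 + 4476.6 = 105742.59
L = 109131.14 / 105742.59 × 100 = 103.2045
Paasche component (current-period weights):
ΣP(Q2 2017)Q(Q2 2017) = 25553.94×3 + 105.40×13 + 2716.48×8 + 2074.64×1 + 390.13×11 = 76661.82 + 1370.2 + 21731.84 + 2074.64 + 4291.43 = 106129.93
ΣP(Q1 2017)Q(Q2 2017) = 24947.21×3 + 114.00×13 + 2579.78×8 + 1838.34×1 + 373.05×11 = 74841.63 + 1482 + 20638.24 + 1838.34 + 4103.55 = 102903.76
P = 106129.93 / 102903.76 × 100 = 103.1351
Fisher = √(L × P) = √(103.2045 × 103.1351) = 103.1698

103.17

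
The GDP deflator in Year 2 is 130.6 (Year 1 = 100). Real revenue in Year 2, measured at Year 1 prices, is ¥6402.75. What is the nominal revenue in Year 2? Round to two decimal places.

Nominal = Real × (Index/100) = 6402.75 × (130.6/100)
        = 6402.75 × 1.306 = 8361.9915

8361.99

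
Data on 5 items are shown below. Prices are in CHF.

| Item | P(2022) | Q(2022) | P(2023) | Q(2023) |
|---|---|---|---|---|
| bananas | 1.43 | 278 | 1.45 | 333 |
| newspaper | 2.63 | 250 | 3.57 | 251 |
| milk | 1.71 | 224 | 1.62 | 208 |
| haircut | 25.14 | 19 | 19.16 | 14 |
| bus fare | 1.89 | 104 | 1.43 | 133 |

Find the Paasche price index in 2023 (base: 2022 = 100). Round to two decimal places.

Paasche price index uses current-period quantities as weights.
ΣP(2023)·Q(2023) = 1.45×333 + 3.57×251 + 1.62×208 + 19.16×14 + 1.43×133 = 482.85 + 896.07 + 336.96 + 268.24 + 190.19 = 2174.31
ΣP(2022)·Q(2023) = 1.43×333 + 2.63×251 + 1.71×208 + 25.14×14 + 1.89×133 = 476.19 + 660.13 + 355.68 + 351.96 + 251.37 = 2095.33
Index = 2174.31 / 2095.33 × 100 = 103.7693

103.77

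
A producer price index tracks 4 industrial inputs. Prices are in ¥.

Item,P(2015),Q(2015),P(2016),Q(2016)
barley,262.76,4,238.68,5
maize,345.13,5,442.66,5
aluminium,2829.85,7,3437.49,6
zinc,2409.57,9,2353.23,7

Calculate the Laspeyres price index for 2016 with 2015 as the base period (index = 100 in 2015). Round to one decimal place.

Laspeyres price index uses base-period quantities as weights.
ΣP(2016)·Q(2015) = 238.68×4 + 442.66×5 + 3437.49×7 + 2353.23×9 = 954.72 + 2213.3 + 24062.43 + 21179.07 = 48409.52
ΣP(2015)·Q(2015) = 262.76×4 + 345.13×5 + 2829.85×7 + 2409.57×9 = 1051.04 + 1725.65 + 19808.95 + 21686.13 = 44271.77
Index = 48409.52 / 44271.77 × 100 = 109.3462

109.3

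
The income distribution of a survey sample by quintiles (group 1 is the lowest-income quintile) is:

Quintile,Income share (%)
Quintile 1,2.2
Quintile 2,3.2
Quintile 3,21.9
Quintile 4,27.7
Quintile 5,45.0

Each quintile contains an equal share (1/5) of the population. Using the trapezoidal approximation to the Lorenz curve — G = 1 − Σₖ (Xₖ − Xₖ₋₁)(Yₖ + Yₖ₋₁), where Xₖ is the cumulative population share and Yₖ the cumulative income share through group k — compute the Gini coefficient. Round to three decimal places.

Cumulative income shares Yₖ: 0.0220, 0.0540, 0.2730, 0.5500, 1.0000
Σ (Xₖ−Xₖ₋₁)(Yₖ+Yₖ₋₁) = (1/5)(0.0220+0.0000) + (1/5)(0.0540+0.0220) + (1/5)(0.2730+0.0540) + (1/5)(0.5500+0.2730) + (1/5)(1.0000+0.5500)
  = 0.0044 + 0.0152 + 0.0654 + 0.1646 + 0.3100 = 0.5596
G = 1 − 0.5596 = 0.4404

0.440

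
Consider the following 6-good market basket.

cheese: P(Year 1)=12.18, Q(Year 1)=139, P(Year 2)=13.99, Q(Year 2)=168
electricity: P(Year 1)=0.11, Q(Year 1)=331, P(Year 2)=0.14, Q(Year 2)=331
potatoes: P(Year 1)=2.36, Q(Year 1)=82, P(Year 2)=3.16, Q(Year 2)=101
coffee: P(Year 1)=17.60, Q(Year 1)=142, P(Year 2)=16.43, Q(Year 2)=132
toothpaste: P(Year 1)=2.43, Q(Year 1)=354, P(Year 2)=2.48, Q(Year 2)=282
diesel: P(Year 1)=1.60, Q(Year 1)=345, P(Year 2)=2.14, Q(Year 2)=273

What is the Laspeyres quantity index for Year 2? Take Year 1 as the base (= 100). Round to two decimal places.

98.83

Laspeyres quantity index uses base-period prices as weights.
ΣP(Year 1)·Q(Year 2) = 12.18×168 + 0.11×331 + 2.36×101 + 17.60×132 + 2.43×282 + 1.60×273 = 2046.24 + 36.41 + 238.36 + 2323.2 + 685.26 + 436.8 = 5766.27
ΣP(Year 1)·Q(Year 1) = 12.18×139 + 0.11×331 + 2.36×82 + 17.60×142 + 2.43×354 + 1.60×345 = 1693.02 + 36.41 + 193.52 + 2499.2 + 860.22 + 552 = 5834.37
Index = 5766.27 / 5834.37 × 100 = 98.8328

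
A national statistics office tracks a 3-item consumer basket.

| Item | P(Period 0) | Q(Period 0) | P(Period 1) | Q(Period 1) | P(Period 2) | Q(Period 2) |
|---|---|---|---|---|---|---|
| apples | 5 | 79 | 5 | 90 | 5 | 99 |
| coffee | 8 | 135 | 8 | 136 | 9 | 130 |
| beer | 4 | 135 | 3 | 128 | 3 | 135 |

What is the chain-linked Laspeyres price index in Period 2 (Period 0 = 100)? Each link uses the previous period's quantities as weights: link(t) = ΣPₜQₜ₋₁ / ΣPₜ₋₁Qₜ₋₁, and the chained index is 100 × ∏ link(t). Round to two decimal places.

Link Period 0→Period 1:
ΣP(Period 1)Q(Period 0) = 5×79 + 8×135 + 3×135 = 395 + 1080 + 405 = 1880
ΣP(Period 0)Q(Period 0) = 5×79 + 8×135 + 4×135 = 395 + 1080 + 540 = 2015
link = 1880/2015 = 0.933002
Link Period 1→Period 2:
ΣP(Period 2)Q(Period 1) = 5×90 + 9×136 + 3×128 = 450 + 1224 + 384 = 2058
ΣP(Period 1)Q(Period 1) = 5×90 + 8×136 + 3×128 = 450 + 1088 + 384 = 1922
link = 2058/1922 = 1.070760
Chained index = 100 × 0.933002 × 1.070760 = 99.9021

99.90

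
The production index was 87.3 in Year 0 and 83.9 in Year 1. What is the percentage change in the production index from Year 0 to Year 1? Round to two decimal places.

-3.89%

Change = (83.9 − 87.3) / 87.3 × 100
       = -3.4 / 87.3 × 100 = -3.8946%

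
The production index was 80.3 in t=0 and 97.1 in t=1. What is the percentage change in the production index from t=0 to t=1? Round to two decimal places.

Change = (97.1 − 80.3) / 80.3 × 100
       = 16.8 / 80.3 × 100 = 20.9215%

20.92%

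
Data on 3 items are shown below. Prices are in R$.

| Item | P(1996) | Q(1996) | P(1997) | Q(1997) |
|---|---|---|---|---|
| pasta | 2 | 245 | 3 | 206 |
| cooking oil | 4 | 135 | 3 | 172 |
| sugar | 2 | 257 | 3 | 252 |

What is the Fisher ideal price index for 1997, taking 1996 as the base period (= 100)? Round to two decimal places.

Laspeyres component (base-period weights):
ΣP(1997)Q(1996) = 3×245 + 3×135 + 3×257 = 735 + 405 + 771 = 1911
ΣP(1996)Q(1996) = 2×245 + 4×135 + 2×257 = 490 + 540 + 514 = 1544
L = 1911 / 1544 × 100 = 123.7694
Paasche component (current-period weights):
ΣP(1997)Q(1997) = 3×206 + 3×172 + 3×252 = 618 + 516 + 756 = 1890
ΣP(1996)Q(1997) = 2×206 + 4×172 + 2×252 = 412 + 688 + 504 = 1604
P = 1890 / 1604 × 100 = 117.8304
Fisher = √(L × P) = √(123.7694 × 117.8304) = 120.7634

120.76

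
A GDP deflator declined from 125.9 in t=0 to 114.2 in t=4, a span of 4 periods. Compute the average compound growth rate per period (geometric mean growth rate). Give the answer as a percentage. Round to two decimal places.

-2.41%

Growth factor = (114.2/125.9)^(1/4) = (0.907069)^(1/4) = 0.975911
Growth rate = 0.975911 − 1 = -0.024089 = -2.4089%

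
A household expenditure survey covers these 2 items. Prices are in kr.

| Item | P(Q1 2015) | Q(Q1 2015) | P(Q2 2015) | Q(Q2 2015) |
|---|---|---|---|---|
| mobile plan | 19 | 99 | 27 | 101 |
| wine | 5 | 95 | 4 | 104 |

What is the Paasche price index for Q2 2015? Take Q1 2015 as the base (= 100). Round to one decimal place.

Paasche price index uses current-period quantities as weights.
ΣP(Q2 2015)·Q(Q2 2015) = 27×101 + 4×104 = 2727 + 416 = 3143
ΣP(Q1 2015)·Q(Q2 2015) = 19×101 + 5×104 = 1919 + 520 = 2439
Index = 3143 / 2439 × 100 = 128.8643

128.9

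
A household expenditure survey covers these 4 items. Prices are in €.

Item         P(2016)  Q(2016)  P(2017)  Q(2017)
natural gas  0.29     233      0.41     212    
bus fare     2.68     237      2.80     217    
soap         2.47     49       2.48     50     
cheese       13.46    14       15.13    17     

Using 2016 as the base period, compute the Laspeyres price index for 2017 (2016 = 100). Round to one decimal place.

Laspeyres price index uses base-period quantities as weights.
ΣP(2017)·Q(2016) = 0.41×233 + 2.80×237 + 2.48×49 + 15.13×14 = 95.53 + 663.6 + 121.52 + 211.82 = 1092.47
ΣP(2016)·Q(2016) = 0.29×233 + 2.68×237 + 2.47×49 + 13.46×14 = 67.57 + 635.16 + 121.03 + 188.44 = 1012.2
Index = 1092.47 / 1012.2 × 100 = 107.9303

107.9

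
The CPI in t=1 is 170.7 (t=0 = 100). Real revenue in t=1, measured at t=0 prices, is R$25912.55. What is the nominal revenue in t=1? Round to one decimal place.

44232.7

Nominal = Real × (Index/100) = 25912.55 × (170.7/100)
        = 25912.55 × 1.707 = 44232.7228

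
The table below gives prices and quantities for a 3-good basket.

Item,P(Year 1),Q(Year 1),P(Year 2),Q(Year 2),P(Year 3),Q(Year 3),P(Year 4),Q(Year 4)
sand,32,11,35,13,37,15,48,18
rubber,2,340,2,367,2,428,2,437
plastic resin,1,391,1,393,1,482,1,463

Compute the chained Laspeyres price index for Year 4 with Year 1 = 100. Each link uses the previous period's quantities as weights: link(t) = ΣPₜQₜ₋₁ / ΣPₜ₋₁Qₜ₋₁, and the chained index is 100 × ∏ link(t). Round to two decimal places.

Link Year 1→Year 2:
ΣP(Year 2)Q(Year 1) = 35×11 + 2×340 + 1×391 = 385 + 680 + 391 = 1456
ΣP(Year 1)Q(Year 1) = 32×11 + 2×340 + 1×391 = 352 + 680 + 391 = 1423
link = 1456/1423 = 1.023190
Link Year 2→Year 3:
ΣP(Year 3)Q(Year 2) = 37×13 + 2×367 + 1×393 = 481 + 734 + 393 = 1608
ΣP(Year 2)Q(Year 2) = 35×13 + 2×367 + 1×393 = 455 + 734 + 393 = 1582
link = 1608/1582 = 1.016435
Link Year 3→Year 4:
ΣP(Year 4)Q(Year 3) = 48×15 + 2×428 + 1×482 = 720 + 856 + 482 = 2058
ΣP(Year 3)Q(Year 3) = 37×15 + 2×428 + 1×482 = 555 + 856 + 482 = 1893
link = 2058/1893 = 1.087163
Chained index = 100 × 1.023190 × 1.016435 × 1.087163 = 113.0657

113.07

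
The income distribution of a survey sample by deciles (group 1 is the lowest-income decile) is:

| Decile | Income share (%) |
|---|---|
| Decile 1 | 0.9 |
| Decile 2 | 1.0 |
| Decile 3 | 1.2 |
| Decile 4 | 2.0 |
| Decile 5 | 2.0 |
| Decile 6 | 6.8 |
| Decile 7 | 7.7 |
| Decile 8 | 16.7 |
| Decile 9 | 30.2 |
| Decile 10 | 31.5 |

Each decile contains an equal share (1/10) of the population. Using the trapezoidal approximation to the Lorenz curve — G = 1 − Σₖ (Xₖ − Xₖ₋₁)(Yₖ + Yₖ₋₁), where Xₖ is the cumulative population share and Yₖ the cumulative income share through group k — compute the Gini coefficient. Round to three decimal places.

Cumulative income shares Yₖ: 0.0090, 0.0190, 0.0310, 0.0510, 0.0710, 0.1390, 0.2160, 0.3830, 0.6850, 1.0000
Σ (Xₖ−Xₖ₋₁)(Yₖ+Yₖ₋₁) = (1/10)(0.0090+0.0000) + (1/10)(0.0190+0.0090) + (1/10)(0.0310+0.0190) + (1/10)(0.0510+0.0310) + (1/10)(0.0710+0.0510) + (1/10)(0.1390+0.0710) + (1/10)(0.2160+0.1390) + (1/10)(0.3830+0.2160) + (1/10)(0.6850+0.3830) + (1/10)(1.0000+0.6850)
  = 0.0009 + 0.0028 + 0.0050 + 0.0082 + 0.0122 + 0.0210 + 0.0355 + 0.0599 + 0.1068 + 0.1685 = 0.4208
G = 1 − 0.4208 = 0.5792

0.579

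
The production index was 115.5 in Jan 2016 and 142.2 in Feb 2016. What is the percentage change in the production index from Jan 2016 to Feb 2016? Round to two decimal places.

Change = (142.2 − 115.5) / 115.5 × 100
       = 26.7 / 115.5 × 100 = 23.1169%

23.12%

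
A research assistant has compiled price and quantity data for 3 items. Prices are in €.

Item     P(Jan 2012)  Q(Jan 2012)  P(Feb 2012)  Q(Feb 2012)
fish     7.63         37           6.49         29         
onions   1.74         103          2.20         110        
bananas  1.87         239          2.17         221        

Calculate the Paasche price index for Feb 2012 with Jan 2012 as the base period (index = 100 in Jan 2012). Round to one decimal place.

110.2

Paasche price index uses current-period quantities as weights.
ΣP(Feb 2012)·Q(Feb 2012) = 6.49×29 + 2.20×110 + 2.17×221 = 188.21 + 242 + 479.57 = 909.78
ΣP(Jan 2012)·Q(Feb 2012) = 7.63×29 + 1.74×110 + 1.87×221 = 221.27 + 191.4 + 413.27 = 825.94
Index = 909.78 / 825.94 × 100 = 110.1509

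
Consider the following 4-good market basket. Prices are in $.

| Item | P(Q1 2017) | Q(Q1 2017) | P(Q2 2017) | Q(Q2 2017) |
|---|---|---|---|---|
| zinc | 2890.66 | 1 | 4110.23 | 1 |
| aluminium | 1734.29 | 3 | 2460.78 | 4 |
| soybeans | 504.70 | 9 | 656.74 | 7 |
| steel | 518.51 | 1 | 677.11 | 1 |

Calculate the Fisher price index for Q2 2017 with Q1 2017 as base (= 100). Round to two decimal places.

Laspeyres component (base-period weights):
ΣP(Q2 2017)Q(Q1 2017) = 4110.23×1 + 2460.78×3 + 656.74×9 + 677.11×1 = 4110.23 + 7382.34 + 5910.66 + 677.11 = 18080.34
ΣP(Q1 2017)Q(Q1 2017) = 2890.66×1 + 1734.29×3 + 504.70×9 + 518.51×1 = 2890.66 + 5202.87 + 4542.3 + 518.51 = 13154.34
L = 18080.34 / 13154.34 × 100 = 137.4477
Paasche component (current-period weights):
ΣP(Q2 2017)Q(Q2 2017) = 4110.23×1 + 2460.78×4 + 656.74×7 + 677.11×1 = 4110.23 + 9843.12 + 4597.18 + 677.11 = 19227.64
ΣP(Q1 2017)Q(Q2 2017) = 2890.66×1 + 1734.29×4 + 504.70×7 + 518.51×1 = 2890.66 + 6937.16 + 3532.9 + 518.51 = 13879.23
P = 19227.64 / 13879.23 × 100 = 138.5354
Fisher = √(L × P) = √(137.4477 × 138.5354) = 137.9905

137.99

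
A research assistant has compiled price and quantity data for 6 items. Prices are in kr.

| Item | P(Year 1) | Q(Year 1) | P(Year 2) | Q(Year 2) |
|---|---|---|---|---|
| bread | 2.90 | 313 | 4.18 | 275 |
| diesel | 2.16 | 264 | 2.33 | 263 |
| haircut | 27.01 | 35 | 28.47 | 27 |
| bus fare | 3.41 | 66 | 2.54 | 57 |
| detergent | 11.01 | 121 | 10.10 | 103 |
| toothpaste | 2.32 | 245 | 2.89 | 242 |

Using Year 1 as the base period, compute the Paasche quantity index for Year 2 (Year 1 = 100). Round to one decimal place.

Paasche quantity index uses current-period prices as weights.
ΣP(Year 2)·Q(Year 2) = 4.18×275 + 2.33×263 + 28.47×27 + 2.54×57 + 10.10×103 + 2.89×242 = 1149.5 + 612.79 + 768.69 + 144.78 + 1040.3 + 699.38 = 4415.44
ΣP(Year 2)·Q(Year 1) = 4.18×313 + 2.33×264 + 28.47×35 + 2.54×66 + 10.10×121 + 2.89×245 = 1308.34 + 615.12 + 996.45 + 167.64 + 1222.1 + 708.05 = 5017.7
Index = 4415.44 / 5017.7 × 100 = 87.9973

88.0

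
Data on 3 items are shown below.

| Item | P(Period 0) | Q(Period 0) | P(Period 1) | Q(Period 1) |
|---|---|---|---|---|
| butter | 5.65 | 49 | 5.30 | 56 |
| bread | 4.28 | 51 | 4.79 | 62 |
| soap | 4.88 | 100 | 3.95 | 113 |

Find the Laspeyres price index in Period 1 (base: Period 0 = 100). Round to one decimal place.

91.4

Laspeyres price index uses base-period quantities as weights.
ΣP(Period 1)·Q(Period 0) = 5.30×49 + 4.79×51 + 3.95×100 = 259.7 + 244.29 + 395 = 898.99
ΣP(Period 0)·Q(Period 0) = 5.65×49 + 4.28×51 + 4.88×100 = 276.85 + 218.28 + 488 = 983.13
Index = 898.99 / 983.13 × 100 = 91.4416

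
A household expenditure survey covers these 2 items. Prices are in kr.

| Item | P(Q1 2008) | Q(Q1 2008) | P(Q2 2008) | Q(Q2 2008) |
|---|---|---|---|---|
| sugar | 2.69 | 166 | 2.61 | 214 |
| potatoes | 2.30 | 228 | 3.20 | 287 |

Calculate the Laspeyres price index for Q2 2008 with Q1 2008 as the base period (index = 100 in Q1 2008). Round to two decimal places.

119.77

Laspeyres price index uses base-period quantities as weights.
ΣP(Q2 2008)·Q(Q1 2008) = 2.61×166 + 3.20×228 = 433.26 + 729.6 = 1162.86
ΣP(Q1 2008)·Q(Q1 2008) = 2.69×166 + 2.30×228 = 446.54 + 524.4 = 970.94
Index = 1162.86 / 970.94 × 100 = 119.7664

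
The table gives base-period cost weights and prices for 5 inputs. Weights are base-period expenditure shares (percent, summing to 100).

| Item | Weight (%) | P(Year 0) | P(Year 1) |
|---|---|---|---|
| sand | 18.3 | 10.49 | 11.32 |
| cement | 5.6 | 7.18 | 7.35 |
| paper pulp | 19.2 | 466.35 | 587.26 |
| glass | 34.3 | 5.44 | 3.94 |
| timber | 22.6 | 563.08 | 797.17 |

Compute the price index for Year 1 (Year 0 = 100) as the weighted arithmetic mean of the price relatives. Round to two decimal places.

sand: 18.3 × (11.32/10.49) = 18.3 × 1.079123 = 19.7480
cement: 5.6 × (7.35/7.18) = 5.6 × 1.023677 = 5.7326
paper pulp: 19.2 × (587.26/466.35) = 19.2 × 1.259269 = 24.1780
glass: 34.3 × (3.94/5.44) = 34.3 × 0.724265 = 24.8423
timber: 22.6 × (797.17/563.08) = 22.6 × 1.415731 = 31.9955
Index = Σ wᵢ·(p₁ᵢ/p₀ᵢ) = 19.7480 + 5.7326 + 24.1780 + 24.8423 + 31.9955 = 106.4963

106.50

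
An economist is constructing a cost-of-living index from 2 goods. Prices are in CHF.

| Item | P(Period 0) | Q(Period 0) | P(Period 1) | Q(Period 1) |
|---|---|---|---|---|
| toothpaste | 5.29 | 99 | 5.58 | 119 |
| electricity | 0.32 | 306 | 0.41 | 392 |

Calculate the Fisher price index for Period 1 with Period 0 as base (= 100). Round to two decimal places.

Laspeyres component (base-period weights):
ΣP(Period 1)Q(Period 0) = 5.58×99 + 0.41×306 = 552.42 + 125.46 = 677.88
ΣP(Period 0)Q(Period 0) = 5.29×99 + 0.32×306 = 523.71 + 97.92 = 621.63
L = 677.88 / 621.63 × 100 = 109.0488
Paasche component (current-period weights):
ΣP(Period 1)Q(Period 1) = 5.58×119 + 0.41×392 = 664.02 + 160.72 = 824.74
ΣP(Period 0)Q(Period 1) = 5.29×119 + 0.32×392 = 629.51 + 125.44 = 754.95
P = 824.74 / 754.95 × 100 = 109.2443
Fisher = √(L × P) = √(109.0488 × 109.2443) = 109.1465

109.15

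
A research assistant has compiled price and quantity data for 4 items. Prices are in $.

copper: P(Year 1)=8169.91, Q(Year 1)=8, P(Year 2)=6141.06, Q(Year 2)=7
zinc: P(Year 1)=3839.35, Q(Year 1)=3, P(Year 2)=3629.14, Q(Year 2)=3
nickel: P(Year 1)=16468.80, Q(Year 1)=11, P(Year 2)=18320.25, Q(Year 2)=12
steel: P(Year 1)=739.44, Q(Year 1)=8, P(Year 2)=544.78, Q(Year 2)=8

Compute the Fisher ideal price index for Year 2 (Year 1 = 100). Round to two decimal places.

101.44

Laspeyres component (base-period weights):
ΣP(Year 2)Q(Year 1) = 6141.06×8 + 3629.14×3 + 18320.25×11 + 544.78×8 = 49128.48 + 10887.42 + 201522.75 + 4358.24 = 265896.89
ΣP(Year 1)Q(Year 1) = 8169.91×8 + 3839.35×3 + 16468.80×11 + 739.44×8 = 65359.28 + 11518.05 + 181156.8 + 5915.52 = 263949.65
L = 265896.89 / 263949.65 × 100 = 100.7377
Paasche component (current-period weights):
ΣP(Year 2)Q(Year 2) = 6141.06×7 + 3629.14×3 + 18320.25×12 + 544.78×8 = 42987.42 + 10887.42 + 219843 + 4358.24 = 278076.08
ΣP(Year 1)Q(Year 2) = 8169.91×7 + 3839.35×3 + 16468.80×12 + 739.44×8 = 57189.37 + 11518.05 + 197625.6 + 5915.52 = 272248.54
P = 278076.08 / 272248.54 × 100 = 102.1405
Fisher = √(L × P) = √(100.7377 × 102.1405) = 101.4367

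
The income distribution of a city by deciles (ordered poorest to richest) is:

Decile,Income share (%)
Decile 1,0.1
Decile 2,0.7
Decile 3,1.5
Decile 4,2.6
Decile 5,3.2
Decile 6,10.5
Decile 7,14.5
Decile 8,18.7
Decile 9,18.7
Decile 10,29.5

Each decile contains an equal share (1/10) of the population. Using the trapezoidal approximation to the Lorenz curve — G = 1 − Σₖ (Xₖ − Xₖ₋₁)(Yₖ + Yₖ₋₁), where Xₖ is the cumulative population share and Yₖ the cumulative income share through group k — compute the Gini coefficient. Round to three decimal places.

Cumulative income shares Yₖ: 0.0010, 0.0080, 0.0230, 0.0490, 0.0810, 0.1860, 0.3310, 0.5180, 0.7050, 1.0000
Σ (Xₖ−Xₖ₋₁)(Yₖ+Yₖ₋₁) = (1/10)(0.0010+0.0000) + (1/10)(0.0080+0.0010) + (1/10)(0.0230+0.0080) + (1/10)(0.0490+0.0230) + (1/10)(0.0810+0.0490) + (1/10)(0.1860+0.0810) + (1/10)(0.3310+0.1860) + (1/10)(0.5180+0.3310) + (1/10)(0.7050+0.5180) + (1/10)(1.0000+0.7050)
  = 0.0001 + 0.0009 + 0.0031 + 0.0072 + 0.0130 + 0.0267 + 0.0517 + 0.0849 + 0.1223 + 0.1705 = 0.4804
G = 1 − 0.4804 = 0.5196

0.520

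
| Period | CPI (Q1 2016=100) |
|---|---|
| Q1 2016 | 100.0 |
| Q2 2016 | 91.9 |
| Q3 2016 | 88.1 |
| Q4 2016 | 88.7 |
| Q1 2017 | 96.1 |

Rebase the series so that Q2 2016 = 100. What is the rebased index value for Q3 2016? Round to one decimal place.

95.9

Rebased(Q3 2016) = 88.1 / 91.9 × 100 = 95.8651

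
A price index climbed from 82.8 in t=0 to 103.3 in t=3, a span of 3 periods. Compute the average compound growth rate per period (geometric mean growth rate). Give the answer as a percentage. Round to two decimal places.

Growth factor = (103.3/82.8)^(1/3) = (1.247585)^(1/3) = 1.076523
Growth rate = 1.076523 − 1 = 0.076523 = 7.6523%

7.65%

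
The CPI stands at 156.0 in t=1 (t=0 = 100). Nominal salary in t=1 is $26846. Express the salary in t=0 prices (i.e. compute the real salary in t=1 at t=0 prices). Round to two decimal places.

Real = Nominal ÷ (Index/100) = 26846 ÷ (156.0/100)
     = 26846 ÷ 1.560 = 17208.9744

17208.97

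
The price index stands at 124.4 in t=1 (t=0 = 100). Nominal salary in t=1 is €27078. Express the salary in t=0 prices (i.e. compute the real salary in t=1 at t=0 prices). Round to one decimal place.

21766.9

Real = Nominal ÷ (Index/100) = 27078 ÷ (124.4/100)
     = 27078 ÷ 1.244 = 21766.8810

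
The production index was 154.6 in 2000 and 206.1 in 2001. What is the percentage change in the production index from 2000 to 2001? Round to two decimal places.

Change = (206.1 − 154.6) / 154.6 × 100
       = 51.5 / 154.6 × 100 = 33.3118%

33.31%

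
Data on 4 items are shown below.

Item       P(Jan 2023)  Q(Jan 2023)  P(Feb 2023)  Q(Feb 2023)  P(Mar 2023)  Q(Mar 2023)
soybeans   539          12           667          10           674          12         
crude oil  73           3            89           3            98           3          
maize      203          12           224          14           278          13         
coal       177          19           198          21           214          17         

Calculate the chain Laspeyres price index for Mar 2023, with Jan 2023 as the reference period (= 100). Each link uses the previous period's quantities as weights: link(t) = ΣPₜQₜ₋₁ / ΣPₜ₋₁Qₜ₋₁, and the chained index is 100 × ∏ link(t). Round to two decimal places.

127.75

Link Jan 2023→Feb 2023:
ΣP(Feb 2023)Q(Jan 2023) = 667×12 + 89×3 + 224×12 + 198×19 = 8004 + 267 + 2688 + 3762 = 14721
ΣP(Jan 2023)Q(Jan 2023) = 539×12 + 73×3 + 203×12 + 177×19 = 6468 + 219 + 2436 + 3363 = 12486
link = 14721/12486 = 1.179000
Link Feb 2023→Mar 2023:
ΣP(Mar 2023)Q(Feb 2023) = 674×10 + 98×3 + 278×14 + 214×21 = 6740 + 294 + 3892 + 4494 = 15420
ΣP(Feb 2023)Q(Feb 2023) = 667×10 + 89×3 + 224×14 + 198×21 = 6670 + 267 + 3136 + 4158 = 14231
link = 15420/14231 = 1.083550
Chained index = 100 × 1.179000 × 1.083550 = 127.7506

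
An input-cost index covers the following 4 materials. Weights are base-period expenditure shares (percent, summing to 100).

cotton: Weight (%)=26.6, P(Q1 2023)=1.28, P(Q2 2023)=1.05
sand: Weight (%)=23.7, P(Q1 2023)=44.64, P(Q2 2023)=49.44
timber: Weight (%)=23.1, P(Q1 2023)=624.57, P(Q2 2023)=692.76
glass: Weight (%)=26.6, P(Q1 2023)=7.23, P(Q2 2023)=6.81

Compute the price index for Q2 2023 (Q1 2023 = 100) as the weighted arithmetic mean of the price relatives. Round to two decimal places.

98.75

cotton: 26.6 × (1.05/1.28) = 26.6 × 0.820312 = 21.8203
sand: 23.7 × (49.44/44.64) = 23.7 × 1.107527 = 26.2484
timber: 23.1 × (692.76/624.57) = 23.1 × 1.109179 = 25.6220
glass: 26.6 × (6.81/7.23) = 26.6 × 0.941909 = 25.0548
Index = Σ wᵢ·(p₁ᵢ/p₀ᵢ) = 21.8203 + 26.2484 + 25.6220 + 25.0548 = 98.7455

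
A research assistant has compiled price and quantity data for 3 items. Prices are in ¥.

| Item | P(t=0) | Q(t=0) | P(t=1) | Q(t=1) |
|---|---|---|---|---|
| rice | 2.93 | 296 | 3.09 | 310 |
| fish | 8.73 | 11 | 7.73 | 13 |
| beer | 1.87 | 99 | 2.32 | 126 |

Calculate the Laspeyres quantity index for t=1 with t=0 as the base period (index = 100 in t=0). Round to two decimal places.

Laspeyres quantity index uses base-period prices as weights.
ΣP(t=0)·Q(t=1) = 2.93×310 + 8.73×13 + 1.87×126 = 908.3 + 113.49 + 235.62 = 1257.41
ΣP(t=0)·Q(t=0) = 2.93×296 + 8.73×11 + 1.87×99 = 867.28 + 96.03 + 185.13 = 1148.44
Index = 1257.41 / 1148.44 × 100 = 109.4885

109.49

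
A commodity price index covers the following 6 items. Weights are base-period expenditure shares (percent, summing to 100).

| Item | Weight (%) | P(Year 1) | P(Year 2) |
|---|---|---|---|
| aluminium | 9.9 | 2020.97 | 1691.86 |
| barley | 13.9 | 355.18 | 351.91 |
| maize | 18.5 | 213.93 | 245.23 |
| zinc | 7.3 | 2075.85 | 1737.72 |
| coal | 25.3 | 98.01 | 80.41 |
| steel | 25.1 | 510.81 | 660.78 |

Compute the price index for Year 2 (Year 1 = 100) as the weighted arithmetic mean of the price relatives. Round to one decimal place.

102.6

aluminium: 9.9 × (1691.86/2020.97) = 9.9 × 0.837152 = 8.2878
barley: 13.9 × (351.91/355.18) = 13.9 × 0.990793 = 13.7720
maize: 18.5 × (245.23/213.93) = 18.5 × 1.146310 = 21.2067
zinc: 7.3 × (1737.72/2075.85) = 7.3 × 0.837113 = 6.1109
coal: 25.3 × (80.41/98.01) = 25.3 × 0.820426 = 20.7568
steel: 25.1 × (660.78/510.81) = 25.1 × 1.293593 = 32.4692
Index = Σ wᵢ·(p₁ᵢ/p₀ᵢ) = 8.2878 + 13.7720 + 21.2067 + 6.1109 + 20.7568 + 32.4692 = 102.6034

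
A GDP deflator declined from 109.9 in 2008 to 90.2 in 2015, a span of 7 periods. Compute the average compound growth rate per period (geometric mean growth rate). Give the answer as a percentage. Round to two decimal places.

-2.78%

Growth factor = (90.2/109.9)^(1/7) = (0.820746)^(1/7) = 0.972174
Growth rate = 0.972174 − 1 = -0.027826 = -2.7826%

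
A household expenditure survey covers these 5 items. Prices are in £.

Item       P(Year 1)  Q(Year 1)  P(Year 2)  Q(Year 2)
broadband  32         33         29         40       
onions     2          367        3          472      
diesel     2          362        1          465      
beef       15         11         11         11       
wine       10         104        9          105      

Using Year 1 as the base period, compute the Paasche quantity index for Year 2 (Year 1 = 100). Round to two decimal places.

118.12

Paasche quantity index uses current-period prices as weights.
ΣP(Year 2)·Q(Year 2) = 29×40 + 3×472 + 1×465 + 11×11 + 9×105 = 1160 + 1416 + 465 + 121 + 945 = 4107
ΣP(Year 2)·Q(Year 1) = 29×33 + 3×367 + 1×362 + 11×11 + 9×104 = 957 + 1101 + 362 + 121 + 936 = 3477
Index = 4107 / 3477 × 100 = 118.1191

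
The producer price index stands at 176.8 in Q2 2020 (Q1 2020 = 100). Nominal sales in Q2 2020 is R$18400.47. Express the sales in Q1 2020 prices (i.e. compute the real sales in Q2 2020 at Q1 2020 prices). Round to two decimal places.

Real = Nominal ÷ (Index/100) = 18400.47 ÷ (176.8/100)
     = 18400.47 ÷ 1.768 = 10407.5057

10407.51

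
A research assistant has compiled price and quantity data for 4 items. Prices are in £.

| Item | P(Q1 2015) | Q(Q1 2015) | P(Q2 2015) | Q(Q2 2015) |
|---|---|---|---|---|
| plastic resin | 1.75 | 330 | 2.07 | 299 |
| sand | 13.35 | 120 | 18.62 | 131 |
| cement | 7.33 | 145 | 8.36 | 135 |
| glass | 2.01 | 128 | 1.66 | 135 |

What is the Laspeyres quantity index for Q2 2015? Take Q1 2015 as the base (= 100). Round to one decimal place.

101.0

Laspeyres quantity index uses base-period prices as weights.
ΣP(Q1 2015)·Q(Q2 2015) = 1.75×299 + 13.35×131 + 7.33×135 + 2.01×135 = 523.25 + 1748.85 + 989.55 + 271.35 = 3533
ΣP(Q1 2015)·Q(Q1 2015) = 1.75×330 + 13.35×120 + 7.33×145 + 2.01×128 = 577.5 + 1602 + 1062.85 + 257.28 = 3499.63
Index = 3533 / 3499.63 × 100 = 100.9535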